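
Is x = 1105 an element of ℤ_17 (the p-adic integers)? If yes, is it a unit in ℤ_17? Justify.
x ∈ ℤ_17 but not a unit; v_17(x) = 1 > 0

ℤ_17 = {x ∈ ℚ_17 : v_17(x) ≥ 0} and ℤ_17^× = {x ∈ ℤ_17 : v_17(x) = 0}. Here v_17(1105) = v_17(num) − v_17(den) = 1; compare against these criteria.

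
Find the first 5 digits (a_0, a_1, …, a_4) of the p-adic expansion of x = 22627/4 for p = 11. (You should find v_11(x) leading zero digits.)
(a_0, …, a_4) = (0, 0, 0, 7, 8)

v_11(22627/4) = 3, so a_0 = ... = a_2 = 0. Factor out: x = 11^3 · u with u = 17/4 a unit in ℤ_11. Expand u iteratively via a_{v+i} = u_i mod 11, u_{i+1} = (u_i − a_{v+i})/11:
  u_0 = 17/4;  a_3 = 7;  u_1 = (u_0 − 7)/11 = -1/4
  u_1 = -1/4;  a_4 = 8;  u_2 = (u_1 − 8)/11 = -3/4
Digits: (0, 0, 0, 7, 8).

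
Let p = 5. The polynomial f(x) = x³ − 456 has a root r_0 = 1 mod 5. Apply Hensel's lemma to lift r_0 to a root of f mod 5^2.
r_1 = 11 (mod 25)

Hensel: r_{i+1} = r_i − f(r_i)/f′(r_i) mod 5^{i+2}, where f′(x) = 3x². Iterate:
  r_0 = 1 (mod 5)
  r_1 = 11 (mod 25)
Final: r = 11 with f(r) ≡ 0 mod 5^2.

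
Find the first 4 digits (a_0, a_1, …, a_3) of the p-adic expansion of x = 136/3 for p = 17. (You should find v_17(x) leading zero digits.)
(a_0, …, a_3) = (0, 14, 5, 11)

v_17(136/3) = 1, so a_0 = ... = a_0 = 0. Factor out: x = 17^1 · u with u = 8/3 a unit in ℤ_17. Expand u iteratively via a_{v+i} = u_i mod 17, u_{i+1} = (u_i − a_{v+i})/17:
  u_0 = 8/3;  a_1 = 14;  u_1 = (u_0 − 14)/17 = -2/3
  u_1 = -2/3;  a_2 = 5;  u_2 = (u_1 − 5)/17 = -1/3
  u_2 = -1/3;  a_3 = 11;  u_3 = (u_2 − 11)/17 = -2/3
Digits: (0, 14, 5, 11).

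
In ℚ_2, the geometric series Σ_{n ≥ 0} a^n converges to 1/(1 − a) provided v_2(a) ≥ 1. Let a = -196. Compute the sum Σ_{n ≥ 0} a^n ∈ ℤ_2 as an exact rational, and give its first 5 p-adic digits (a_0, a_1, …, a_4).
Σ a^n = 1/(1 − a) = 1/197;  first 5 digits = (1, 0, 1, 1, 0)

v_2(a) = 2 ≥ 1, so the series converges in ℤ_2 to 1/(1 − a) = 1/(1 − (-196)) = 1/197. Expand this rational in ℤ_2: compute digits iteratively via d_i = x_i mod 2, x_{i+1} = (x_i − d_i)/2. The first 5 digits are (1, 0, 1, 1, 0).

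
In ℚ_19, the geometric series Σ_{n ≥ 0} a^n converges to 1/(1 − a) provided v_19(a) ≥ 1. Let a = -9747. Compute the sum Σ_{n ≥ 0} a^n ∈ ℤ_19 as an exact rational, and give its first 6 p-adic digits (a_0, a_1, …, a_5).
Σ a^n = 1/(1 − a) = 1/9748;  first 6 digits = (1, 0, 11, 17, 6, 0)

v_19(a) = 2 ≥ 1, so the series converges in ℤ_19 to 1/(1 − a) = 1/(1 − (-9747)) = 1/9748. Expand this rational in ℤ_19: compute digits iteratively via d_i = x_i mod 19, x_{i+1} = (x_i − d_i)/19. The first 6 digits are (1, 0, 11, 17, 6, 0).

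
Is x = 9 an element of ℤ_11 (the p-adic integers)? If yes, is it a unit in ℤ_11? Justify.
x ∈ ℤ_11^× (unit); v_11(x) = 0

ℤ_11 = {x ∈ ℚ_11 : v_11(x) ≥ 0} and ℤ_11^× = {x ∈ ℤ_11 : v_11(x) = 0}. Here v_11(9) = v_11(num) − v_11(den) = 0; compare against these criteria.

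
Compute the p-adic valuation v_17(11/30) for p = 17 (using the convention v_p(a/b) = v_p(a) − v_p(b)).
v_17(11/30) = 0

Factor powers of 17 from the numerator and denominator of the reduced fraction: 11 = 17^0 · 11 and 30 = 17^0 · 30. Apply v_p(a/b) = v_p(a) − v_p(b): v_17(11/30) = 0 − 0 = 0.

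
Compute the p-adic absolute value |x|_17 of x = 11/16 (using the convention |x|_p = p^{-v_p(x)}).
|11/16|_17 = 1

Step 1 — compute v_17(x) by factoring powers of 17 out of the numerator and denominator: v_17(11/16) = 0. Step 2 — apply |x|_p = p^{-v_p(x)} = 17^{0} = 1.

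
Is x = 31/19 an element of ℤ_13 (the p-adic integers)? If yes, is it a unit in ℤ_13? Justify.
x ∈ ℤ_13^× (unit); v_13(x) = 0

ℤ_13 = {x ∈ ℚ_13 : v_13(x) ≥ 0} and ℤ_13^× = {x ∈ ℤ_13 : v_13(x) = 0}. Here v_13(31/19) = v_13(num) − v_13(den) = 0; compare against these criteria.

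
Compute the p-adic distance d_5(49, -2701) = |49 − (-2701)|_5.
d_5(49, -2701) = 1/125

Step 1 — x − y = 49 − (-2701) = 2750. Step 2 — v_5(2750) = 3 (factor: 2750 = (5^3 · 22); the sign does not affect v_p). Step 3 — |x − y|_5 = 5^{-3} = 1/125.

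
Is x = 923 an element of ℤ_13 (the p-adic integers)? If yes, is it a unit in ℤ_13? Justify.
x ∈ ℤ_13 but not a unit; v_13(x) = 1 > 0

ℤ_13 = {x ∈ ℚ_13 : v_13(x) ≥ 0} and ℤ_13^× = {x ∈ ℤ_13 : v_13(x) = 0}. Here v_13(923) = v_13(num) − v_13(den) = 1; compare against these criteria.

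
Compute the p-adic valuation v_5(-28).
v_5(-28) = 0

v_5(n) is the largest exponent k such that 5^k divides n. Factor out: -28 = -5^0 · 28. (Sign doesn't affect v_p.) So v_5(-28) = 0.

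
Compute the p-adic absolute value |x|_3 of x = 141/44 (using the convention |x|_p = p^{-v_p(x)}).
|141/44|_3 = 1/3

Step 1 — compute v_3(x) by factoring powers of 3 out of the numerator and denominator: v_3(141/44) = 1. Step 2 — apply |x|_p = p^{-v_p(x)} = 3^{-1} = 1/3.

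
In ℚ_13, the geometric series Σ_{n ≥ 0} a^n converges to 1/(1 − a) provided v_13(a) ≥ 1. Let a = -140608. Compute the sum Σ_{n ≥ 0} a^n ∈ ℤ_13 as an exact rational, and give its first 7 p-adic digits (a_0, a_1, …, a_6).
Σ a^n = 1/(1 − a) = 1/140609;  first 7 digits = (1, 0, 0, 1, 8, 12, 0)

v_13(a) = 3 ≥ 1, so the series converges in ℤ_13 to 1/(1 − a) = 1/(1 − (-140608)) = 1/140609. Expand this rational in ℤ_13: compute digits iteratively via d_i = x_i mod 13, x_{i+1} = (x_i − d_i)/13. The first 7 digits are (1, 0, 0, 1, 8, 12, 0).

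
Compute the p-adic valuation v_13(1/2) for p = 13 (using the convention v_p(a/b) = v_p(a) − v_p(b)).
v_13(1/2) = 0

Factor powers of 13 from the numerator and denominator of the reduced fraction: 1 = 13^0 · 1 and 2 = 13^0 · 2. Apply v_p(a/b) = v_p(a) − v_p(b): v_13(1/2) = 0 − 0 = 0.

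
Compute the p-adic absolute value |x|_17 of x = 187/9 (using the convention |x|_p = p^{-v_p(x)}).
|187/9|_17 = 1/17

Step 1 — compute v_17(x) by factoring powers of 17 out of the numerator and denominator: v_17(187/9) = 1. Step 2 — apply |x|_p = p^{-v_p(x)} = 17^{-1} = 1/17.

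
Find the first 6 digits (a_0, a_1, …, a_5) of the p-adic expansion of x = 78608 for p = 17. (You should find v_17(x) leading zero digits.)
(a_0, …, a_5) = (0, 0, 0, 16, 0, 0)

v_17(78608) = 3, so a_0 = ... = a_2 = 0. Factor out: x = 17^3 · u with u = 16 a unit in ℤ_17. Expand u iteratively via a_{v+i} = u_i mod 17, u_{i+1} = (u_i − a_{v+i})/17:
  u_0 = 16;  a_3 = 16;  u_1 = (u_0 − 16)/17 = 0
  u_1 = 0;  a_4 = 0;  u_2 = (u_1 − 0)/17 = 0
  u_2 = 0;  a_5 = 0;  u_3 = (u_2 − 0)/17 = 0
Digits: (0, 0, 0, 16, 0, 0).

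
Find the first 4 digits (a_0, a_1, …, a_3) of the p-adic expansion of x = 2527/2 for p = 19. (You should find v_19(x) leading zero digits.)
(a_0, …, a_3) = (0, 0, 13, 9)

v_19(2527/2) = 2, so a_0 = ... = a_1 = 0. Factor out: x = 19^2 · u with u = 7/2 a unit in ℤ_19. Expand u iteratively via a_{v+i} = u_i mod 19, u_{i+1} = (u_i − a_{v+i})/19:
  u_0 = 7/2;  a_2 = 13;  u_1 = (u_0 − 13)/19 = -1/2
  u_1 = -1/2;  a_3 = 9;  u_2 = (u_1 − 9)/19 = -1/2
Digits: (0, 0, 13, 9).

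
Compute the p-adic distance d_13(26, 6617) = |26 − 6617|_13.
d_13(26, 6617) = 1/2197

Step 1 — x − y = 26 − 6617 = -6591. Step 2 — v_13(-6591) = 3 (factor: -6591 = −(13^3 · 3); the sign does not affect v_p). Step 3 — |x − y|_13 = 13^{-3} = 1/2197.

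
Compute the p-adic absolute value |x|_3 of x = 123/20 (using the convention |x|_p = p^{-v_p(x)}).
|123/20|_3 = 1/3

Step 1 — compute v_3(x) by factoring powers of 3 out of the numerator and denominator: v_3(123/20) = 1. Step 2 — apply |x|_p = p^{-v_p(x)} = 3^{-1} = 1/3.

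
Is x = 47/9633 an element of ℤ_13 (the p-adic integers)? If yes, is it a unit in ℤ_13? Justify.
x ∉ ℤ_13 (v_13(x) = -2 < 0)

ℤ_13 = {x ∈ ℚ_13 : v_13(x) ≥ 0} and ℤ_13^× = {x ∈ ℤ_13 : v_13(x) = 0}. Here v_13(47/9633) = v_13(num) − v_13(den) = -2; compare against these criteria.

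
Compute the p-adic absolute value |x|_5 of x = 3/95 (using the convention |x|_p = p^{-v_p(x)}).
|3/95|_5 = 5

Step 1 — compute v_5(x) by factoring powers of 5 out of the numerator and denominator: v_5(3/95) = -1. Step 2 — apply |x|_p = p^{-v_p(x)} = 5^{1} = 5.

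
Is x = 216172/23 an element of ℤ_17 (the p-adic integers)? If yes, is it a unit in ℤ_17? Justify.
x ∈ ℤ_17 but not a unit; v_17(x) = 3 > 0

ℤ_17 = {x ∈ ℚ_17 : v_17(x) ≥ 0} and ℤ_17^× = {x ∈ ℤ_17 : v_17(x) = 0}. Here v_17(216172/23) = v_17(num) − v_17(den) = 3; compare against these criteria.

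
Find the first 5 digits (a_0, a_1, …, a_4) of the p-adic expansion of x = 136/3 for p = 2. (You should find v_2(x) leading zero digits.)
(a_0, …, a_4) = (0, 0, 0, 1, 1)

v_2(136/3) = 3, so a_0 = ... = a_2 = 0. Factor out: x = 2^3 · u with u = 17/3 a unit in ℤ_2. Expand u iteratively via a_{v+i} = u_i mod 2, u_{i+1} = (u_i − a_{v+i})/2:
  u_0 = 17/3;  a_3 = 1;  u_1 = (u_0 − 1)/2 = 7/3
  u_1 = 7/3;  a_4 = 1;  u_2 = (u_1 − 1)/2 = 2/3
Digits: (0, 0, 0, 1, 1).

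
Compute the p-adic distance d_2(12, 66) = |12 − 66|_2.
d_2(12, 66) = 1/2

Step 1 — x − y = 12 − 66 = -54. Step 2 — v_2(-54) = 1 (factor: -54 = −(2^1 · 27); the sign does not affect v_p). Step 3 — |x − y|_2 = 2^{-1} = 1/2.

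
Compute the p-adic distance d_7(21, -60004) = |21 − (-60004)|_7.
d_7(21, -60004) = 1/2401

Step 1 — x − y = 21 − (-60004) = 60025. Step 2 — v_7(60025) = 4 (factor: 60025 = (7^4 · 25); the sign does not affect v_p). Step 3 — |x − y|_7 = 7^{-4} = 1/2401.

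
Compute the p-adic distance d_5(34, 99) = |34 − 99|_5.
d_5(34, 99) = 1/5

Step 1 — x − y = 34 − 99 = -65. Step 2 — v_5(-65) = 1 (factor: -65 = −(5^1 · 13); the sign does not affect v_p). Step 3 — |x − y|_5 = 5^{-1} = 1/5.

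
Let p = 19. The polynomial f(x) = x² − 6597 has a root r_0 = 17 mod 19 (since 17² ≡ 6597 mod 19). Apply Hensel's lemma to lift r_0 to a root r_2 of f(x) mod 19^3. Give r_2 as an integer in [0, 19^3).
r_2 = 6743 (mod 6859)

Hensel's recurrence: r_{i+1} = r_i − f(r_i)·(f′(r_i))^{-1} mod 19^{i+2}, with f′(x) = 2x. Iterate:
  r_0 = 17 (mod 19)
  r_1 = 245 (mod 361)
  r_2 = 6743 (mod 6859)
Final: r_2 = 6743, and one checks f(r_2) ≡ 0 mod 19^3.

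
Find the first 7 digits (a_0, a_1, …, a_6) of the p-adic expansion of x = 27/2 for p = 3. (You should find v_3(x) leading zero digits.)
(a_0, …, a_6) = (0, 0, 0, 2, 1, 1, 1)

v_3(27/2) = 3, so a_0 = ... = a_2 = 0. Factor out: x = 3^3 · u with u = 1/2 a unit in ℤ_3. Expand u iteratively via a_{v+i} = u_i mod 3, u_{i+1} = (u_i − a_{v+i})/3:
  u_0 = 1/2;  a_3 = 2;  u_1 = (u_0 − 2)/3 = -1/2
  u_1 = -1/2;  a_4 = 1;  u_2 = (u_1 − 1)/3 = -1/2
  u_2 = -1/2;  a_5 = 1;  u_3 = (u_2 − 1)/3 = -1/2
  u_3 = -1/2;  a_6 = 1;  u_4 = (u_3 − 1)/3 = -1/2
Digits: (0, 0, 0, 2, 1, 1, 1).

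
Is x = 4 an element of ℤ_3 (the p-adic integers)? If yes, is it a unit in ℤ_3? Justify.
x ∈ ℤ_3^× (unit); v_3(x) = 0

ℤ_3 = {x ∈ ℚ_3 : v_3(x) ≥ 0} and ℤ_3^× = {x ∈ ℤ_3 : v_3(x) = 0}. Here v_3(4) = v_3(num) − v_3(den) = 0; compare against these criteria.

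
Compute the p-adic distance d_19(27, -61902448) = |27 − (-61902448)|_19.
d_19(27, -61902448) = 1/2476099

Step 1 — x − y = 27 − (-61902448) = 61902475. Step 2 — v_19(61902475) = 5 (factor: 61902475 = (19^5 · 25); the sign does not affect v_p). Step 3 — |x − y|_19 = 19^{-5} = 1/2476099.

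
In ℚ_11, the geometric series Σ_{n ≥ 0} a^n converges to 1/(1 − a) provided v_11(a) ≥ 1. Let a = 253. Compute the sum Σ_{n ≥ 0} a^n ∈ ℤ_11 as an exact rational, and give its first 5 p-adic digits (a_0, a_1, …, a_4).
Σ a^n = 1/(1 − a) = -1/252;  first 5 digits = (1, 1, 3, 5, 0)

v_11(a) = 1 ≥ 1, so the series converges in ℤ_11 to 1/(1 − a) = 1/(1 − 253) = -1/252. Expand this rational in ℤ_11: compute digits iteratively via d_i = x_i mod 11, x_{i+1} = (x_i − d_i)/11. The first 5 digits are (1, 1, 3, 5, 0).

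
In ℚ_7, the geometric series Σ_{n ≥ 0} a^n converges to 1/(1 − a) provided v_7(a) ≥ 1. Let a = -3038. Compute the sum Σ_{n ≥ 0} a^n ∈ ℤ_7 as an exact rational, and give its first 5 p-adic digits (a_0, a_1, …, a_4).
Σ a^n = 1/(1 − a) = 1/3039;  first 5 digits = (1, 0, 1, 5, 6)

v_7(a) = 2 ≥ 1, so the series converges in ℤ_7 to 1/(1 − a) = 1/(1 − (-3038)) = 1/3039. Expand this rational in ℤ_7: compute digits iteratively via d_i = x_i mod 7, x_{i+1} = (x_i − d_i)/7. The first 5 digits are (1, 0, 1, 5, 6).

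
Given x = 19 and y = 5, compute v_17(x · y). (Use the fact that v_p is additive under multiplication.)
v_17(95) = 0

v_p(x) = 0 (factor: 19 = 17^0 · 19); v_p(y) = 0 (factor: 5 = 17^0 · 5). Additivity: v_p(xy) = v_p(x) + v_p(y) = 0 + 0 = 0. (Direct check: xy = 95 = 17^0 · (95).)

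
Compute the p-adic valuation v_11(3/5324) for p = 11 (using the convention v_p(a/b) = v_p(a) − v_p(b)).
v_11(3/5324) = -3

Factor powers of 11 from the numerator and denominator of the reduced fraction: 3 = 11^0 · 3 and 5324 = 11^3 · 4. Apply v_p(a/b) = v_p(a) − v_p(b): v_11(3/5324) = 0 − 3 = -3.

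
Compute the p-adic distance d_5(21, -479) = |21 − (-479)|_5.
d_5(21, -479) = 1/125

Step 1 — x − y = 21 − (-479) = 500. Step 2 — v_5(500) = 3 (factor: 500 = (5^3 · 4); the sign does not affect v_p). Step 3 — |x − y|_5 = 5^{-3} = 1/125.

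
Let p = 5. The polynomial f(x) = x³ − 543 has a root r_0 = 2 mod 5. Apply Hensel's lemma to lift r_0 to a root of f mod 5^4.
r_3 = 357 (mod 625)

Hensel: r_{i+1} = r_i − f(r_i)/f′(r_i) mod 5^{i+2}, where f′(x) = 3x². Iterate:
  r_0 = 2 (mod 5)
  r_1 = 7 (mod 25)
  r_2 = 107 (mod 125)
  r_3 = 357 (mod 625)
Final: r = 357 with f(r) ≡ 0 mod 5^4.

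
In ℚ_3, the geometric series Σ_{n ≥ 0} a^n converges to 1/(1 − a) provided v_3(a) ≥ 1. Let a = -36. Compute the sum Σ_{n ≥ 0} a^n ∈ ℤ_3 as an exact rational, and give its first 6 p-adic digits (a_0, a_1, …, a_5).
Σ a^n = 1/(1 − a) = 1/37;  first 6 digits = (1, 0, 2, 1, 0, 2)

v_3(a) = 2 ≥ 1, so the series converges in ℤ_3 to 1/(1 − a) = 1/(1 − (-36)) = 1/37. Expand this rational in ℤ_3: compute digits iteratively via d_i = x_i mod 3, x_{i+1} = (x_i − d_i)/3. The first 6 digits are (1, 0, 2, 1, 0, 2).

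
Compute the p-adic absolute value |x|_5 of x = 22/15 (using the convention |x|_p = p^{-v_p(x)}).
|22/15|_5 = 5

Step 1 — compute v_5(x) by factoring powers of 5 out of the numerator and denominator: v_5(22/15) = -1. Step 2 — apply |x|_p = p^{-v_p(x)} = 5^{1} = 5.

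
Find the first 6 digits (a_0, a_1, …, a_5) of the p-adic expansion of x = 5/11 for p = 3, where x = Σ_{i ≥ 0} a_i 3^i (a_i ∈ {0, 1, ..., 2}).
(a_0, …, a_5) = (1, 2, 2, 1, 1, 0)

v_3(5/11) = 0 (numerator and denominator both coprime to 3), so x ∈ ℤ_3^×. Compute digits iteratively via a_i = x_i mod 3, x_{i+1} = (x_i − a_i)/3, with x_0 = x:
  x_0 = 5/11;  a_0 = 1;  x_1 = (x_0 − 1)/3 = -2/11
  x_1 = -2/11;  a_1 = 2;  x_2 = (x_1 − 2)/3 = -8/11
  x_2 = -8/11;  a_2 = 2;  x_3 = (x_2 − 2)/3 = -10/11
  x_3 = -10/11;  a_3 = 1;  x_4 = (x_3 − 1)/3 = -7/11
  x_4 = -7/11;  a_4 = 1;  x_5 = (x_4 − 1)/3 = -6/11
  x_5 = -6/11;  a_5 = 0;  x_6 = (x_5 − 0)/3 = -2/11
Digits: (1, 2, 2, 1, 1, 0).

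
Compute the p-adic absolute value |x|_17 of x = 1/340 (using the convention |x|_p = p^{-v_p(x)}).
|1/340|_17 = 17

Step 1 — compute v_17(x) by factoring powers of 17 out of the numerator and denominator: v_17(1/340) = -1. Step 2 — apply |x|_p = p^{-v_p(x)} = 17^{1} = 17.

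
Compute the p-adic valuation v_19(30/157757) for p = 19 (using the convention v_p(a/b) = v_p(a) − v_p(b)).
v_19(30/157757) = -3

Factor powers of 19 from the numerator and denominator of the reduced fraction: 30 = 19^0 · 30 and 157757 = 19^3 · 23. Apply v_p(a/b) = v_p(a) − v_p(b): v_19(30/157757) = 0 − 3 = -3.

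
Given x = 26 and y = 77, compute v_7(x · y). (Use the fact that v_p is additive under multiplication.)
v_7(2002) = 1

v_p(x) = 0 (factor: 26 = 7^0 · 26); v_p(y) = 1 (factor: 77 = 7^1 · 11). Additivity: v_p(xy) = v_p(x) + v_p(y) = 0 + 1 = 1. (Direct check: xy = 2002 = 7^1 · (286).)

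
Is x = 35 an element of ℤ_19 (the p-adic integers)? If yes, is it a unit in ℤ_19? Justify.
x ∈ ℤ_19^× (unit); v_19(x) = 0

ℤ_19 = {x ∈ ℚ_19 : v_19(x) ≥ 0} and ℤ_19^× = {x ∈ ℤ_19 : v_19(x) = 0}. Here v_19(35) = v_19(num) − v_19(den) = 0; compare against these criteria.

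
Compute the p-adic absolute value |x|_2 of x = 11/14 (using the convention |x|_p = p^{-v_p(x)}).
|11/14|_2 = 2

Step 1 — compute v_2(x) by factoring powers of 2 out of the numerator and denominator: v_2(11/14) = -1. Step 2 — apply |x|_p = p^{-v_p(x)} = 2^{1} = 2.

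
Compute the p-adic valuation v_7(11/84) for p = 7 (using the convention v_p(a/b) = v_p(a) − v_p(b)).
v_7(11/84) = -1

Factor powers of 7 from the numerator and denominator of the reduced fraction: 11 = 7^0 · 11 and 84 = 7^1 · 12. Apply v_p(a/b) = v_p(a) − v_p(b): v_7(11/84) = 0 − 1 = -1.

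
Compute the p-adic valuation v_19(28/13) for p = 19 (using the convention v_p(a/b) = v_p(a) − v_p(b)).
v_19(28/13) = 0

Factor powers of 19 from the numerator and denominator of the reduced fraction: 28 = 19^0 · 28 and 13 = 19^0 · 13. Apply v_p(a/b) = v_p(a) − v_p(b): v_19(28/13) = 0 − 0 = 0.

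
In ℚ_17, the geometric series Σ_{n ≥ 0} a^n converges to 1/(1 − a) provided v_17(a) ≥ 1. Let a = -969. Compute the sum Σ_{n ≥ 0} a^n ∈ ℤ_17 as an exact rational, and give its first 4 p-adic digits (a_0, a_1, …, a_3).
Σ a^n = 1/(1 − a) = 1/970;  first 4 digits = (1, 11, 15, 8)

v_17(a) = 1 ≥ 1, so the series converges in ℤ_17 to 1/(1 − a) = 1/(1 − (-969)) = 1/970. Expand this rational in ℤ_17: compute digits iteratively via d_i = x_i mod 17, x_{i+1} = (x_i − d_i)/17. The first 4 digits are (1, 11, 15, 8).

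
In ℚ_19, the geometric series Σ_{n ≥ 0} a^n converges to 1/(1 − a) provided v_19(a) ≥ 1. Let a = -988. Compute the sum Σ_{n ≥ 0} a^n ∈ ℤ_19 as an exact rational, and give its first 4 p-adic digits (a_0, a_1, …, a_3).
Σ a^n = 1/(1 − a) = 1/989;  first 4 digits = (1, 5, 3, 1)

v_19(a) = 1 ≥ 1, so the series converges in ℤ_19 to 1/(1 − a) = 1/(1 − (-988)) = 1/989. Expand this rational in ℤ_19: compute digits iteratively via d_i = x_i mod 19, x_{i+1} = (x_i − d_i)/19. The first 4 digits are (1, 5, 3, 1).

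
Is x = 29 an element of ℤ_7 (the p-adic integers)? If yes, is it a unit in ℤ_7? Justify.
x ∈ ℤ_7^× (unit); v_7(x) = 0

ℤ_7 = {x ∈ ℚ_7 : v_7(x) ≥ 0} and ℤ_7^× = {x ∈ ℤ_7 : v_7(x) = 0}. Here v_7(29) = v_7(num) − v_7(den) = 0; compare against these criteria.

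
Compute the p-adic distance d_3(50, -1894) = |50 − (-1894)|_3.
d_3(50, -1894) = 1/243

Step 1 — x − y = 50 − (-1894) = 1944. Step 2 — v_3(1944) = 5 (factor: 1944 = (3^5 · 8); the sign does not affect v_p). Step 3 — |x − y|_3 = 3^{-5} = 1/243.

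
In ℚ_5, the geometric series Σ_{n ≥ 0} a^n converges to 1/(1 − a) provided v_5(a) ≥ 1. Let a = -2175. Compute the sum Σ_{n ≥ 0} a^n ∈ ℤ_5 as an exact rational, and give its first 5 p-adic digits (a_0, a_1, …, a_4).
Σ a^n = 1/(1 − a) = 1/2176;  first 5 digits = (1, 0, 3, 2, 0)

v_5(a) = 2 ≥ 1, so the series converges in ℤ_5 to 1/(1 − a) = 1/(1 − (-2175)) = 1/2176. Expand this rational in ℤ_5: compute digits iteratively via d_i = x_i mod 5, x_{i+1} = (x_i − d_i)/5. The first 5 digits are (1, 0, 3, 2, 0).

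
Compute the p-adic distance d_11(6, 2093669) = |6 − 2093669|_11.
d_11(6, 2093669) = 1/161051

Step 1 — x − y = 6 − 2093669 = -2093663. Step 2 — v_11(-2093663) = 5 (factor: -2093663 = −(11^5 · 13); the sign does not affect v_p). Step 3 — |x − y|_11 = 11^{-5} = 1/161051.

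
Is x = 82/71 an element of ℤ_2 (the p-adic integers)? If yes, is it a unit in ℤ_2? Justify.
x ∈ ℤ_2 but not a unit; v_2(x) = 1 > 0

ℤ_2 = {x ∈ ℚ_2 : v_2(x) ≥ 0} and ℤ_2^× = {x ∈ ℤ_2 : v_2(x) = 0}. Here v_2(82/71) = v_2(num) − v_2(den) = 1; compare against these criteria.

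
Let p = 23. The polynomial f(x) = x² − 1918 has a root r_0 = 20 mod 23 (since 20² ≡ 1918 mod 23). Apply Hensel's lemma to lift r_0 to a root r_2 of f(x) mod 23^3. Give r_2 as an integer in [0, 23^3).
r_2 = 2412 (mod 12167)

Hensel's recurrence: r_{i+1} = r_i − f(r_i)·(f′(r_i))^{-1} mod 23^{i+2}, with f′(x) = 2x. Iterate:
  r_0 = 20 (mod 23)
  r_1 = 296 (mod 529)
  r_2 = 2412 (mod 12167)
Final: r_2 = 2412, and one checks f(r_2) ≡ 0 mod 23^3.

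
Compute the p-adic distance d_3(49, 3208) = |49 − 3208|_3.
d_3(49, 3208) = 1/243

Step 1 — x − y = 49 − 3208 = -3159. Step 2 — v_3(-3159) = 5 (factor: -3159 = −(3^5 · 13); the sign does not affect v_p). Step 3 — |x − y|_3 = 3^{-5} = 1/243.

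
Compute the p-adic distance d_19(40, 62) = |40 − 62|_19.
d_19(40, 62) = 1

Step 1 — x − y = 40 − 62 = -22. Step 2 — v_19(-22) = 0 (factor: -22 = −(19^0 · 22); the sign does not affect v_p). Step 3 — |x − y|_19 = 19^{0} = 1.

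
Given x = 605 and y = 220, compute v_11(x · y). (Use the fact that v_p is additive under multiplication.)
v_11(133100) = 3

v_p(x) = 2 (factor: 605 = 11^2 · 5); v_p(y) = 1 (factor: 220 = 11^1 · 20). Additivity: v_p(xy) = v_p(x) + v_p(y) = 2 + 1 = 3. (Direct check: xy = 133100 = 11^3 · (100).)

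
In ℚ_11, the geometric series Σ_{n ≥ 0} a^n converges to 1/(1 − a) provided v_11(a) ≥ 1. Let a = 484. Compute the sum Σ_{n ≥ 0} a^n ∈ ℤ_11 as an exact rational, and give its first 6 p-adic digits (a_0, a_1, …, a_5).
Σ a^n = 1/(1 − a) = -1/483;  first 6 digits = (1, 0, 4, 0, 5, 1)

v_11(a) = 2 ≥ 1, so the series converges in ℤ_11 to 1/(1 − a) = 1/(1 − 484) = -1/483. Expand this rational in ℤ_11: compute digits iteratively via d_i = x_i mod 11, x_{i+1} = (x_i − d_i)/11. The first 6 digits are (1, 0, 4, 0, 5, 1).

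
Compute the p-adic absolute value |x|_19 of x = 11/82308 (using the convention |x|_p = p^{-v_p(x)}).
|11/82308|_19 = 6859

Step 1 — compute v_19(x) by factoring powers of 19 out of the numerator and denominator: v_19(11/82308) = -3. Step 2 — apply |x|_p = p^{-v_p(x)} = 19^{3} = 6859.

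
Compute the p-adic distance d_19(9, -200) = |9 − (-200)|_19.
d_19(9, -200) = 1/19

Step 1 — x − y = 9 − (-200) = 209. Step 2 — v_19(209) = 1 (factor: 209 = (19^1 · 11); the sign does not affect v_p). Step 3 — |x − y|_19 = 19^{-1} = 1/19.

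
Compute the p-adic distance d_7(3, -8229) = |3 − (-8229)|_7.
d_7(3, -8229) = 1/343

Step 1 — x − y = 3 − (-8229) = 8232. Step 2 — v_7(8232) = 3 (factor: 8232 = (7^3 · 24); the sign does not affect v_p). Step 3 — |x − y|_7 = 7^{-3} = 1/343.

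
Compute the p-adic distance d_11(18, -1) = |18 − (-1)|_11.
d_11(18, -1) = 1

Step 1 — x − y = 18 − (-1) = 19. Step 2 — v_11(19) = 0 (factor: 19 = (11^0 · 19); the sign does not affect v_p). Step 3 — |x − y|_11 = 11^{0} = 1.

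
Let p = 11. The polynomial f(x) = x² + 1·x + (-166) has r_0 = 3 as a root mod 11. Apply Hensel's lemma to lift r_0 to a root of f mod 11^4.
r_3 = 5470 (mod 14641)

Hensel: r_{i+1} = r_i − f(r_i)·(f′(r_i))^{-1} mod 11^{i+2}, f′(x) = 2x + 1. Iterate:
  r_0 = 3 (mod 11)
  r_1 = 25 (mod 121)
  r_2 = 146 (mod 1331)
  r_3 = 5470 (mod 14641)
Final: r = 5470 satisfies f(r) ≡ 0 mod 11^4.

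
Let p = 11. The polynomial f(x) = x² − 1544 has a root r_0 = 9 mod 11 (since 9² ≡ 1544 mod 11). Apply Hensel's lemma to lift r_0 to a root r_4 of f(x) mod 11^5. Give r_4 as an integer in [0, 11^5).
r_4 = 148806 (mod 161051)

Hensel's recurrence: r_{i+1} = r_i − f(r_i)·(f′(r_i))^{-1} mod 11^{i+2}, with f′(x) = 2x. Iterate:
  r_0 = 9 (mod 11)
  r_1 = 97 (mod 121)
  r_2 = 1065 (mod 1331)
  r_3 = 2396 (mod 14641)
  r_4 = 148806 (mod 161051)
Final: r_4 = 148806, and one checks f(r_4) ≡ 0 mod 11^5.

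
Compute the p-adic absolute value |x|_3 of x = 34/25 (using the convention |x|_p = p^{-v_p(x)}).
|34/25|_3 = 1

Step 1 — compute v_3(x) by factoring powers of 3 out of the numerator and denominator: v_3(34/25) = 0. Step 2 — apply |x|_p = p^{-v_p(x)} = 3^{0} = 1.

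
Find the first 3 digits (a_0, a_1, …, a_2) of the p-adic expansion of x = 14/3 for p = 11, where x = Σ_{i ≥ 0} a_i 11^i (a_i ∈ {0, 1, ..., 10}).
(a_0, …, a_2) = (1, 4, 7)

v_11(14/3) = 0 (numerator and denominator both coprime to 11), so x ∈ ℤ_11^×. Compute digits iteratively via a_i = x_i mod 11, x_{i+1} = (x_i − a_i)/11, with x_0 = x:
  x_0 = 14/3;  a_0 = 1;  x_1 = (x_0 − 1)/11 = 1/3
  x_1 = 1/3;  a_1 = 4;  x_2 = (x_1 − 4)/11 = -1/3
  x_2 = -1/3;  a_2 = 7;  x_3 = (x_2 − 7)/11 = -2/3
Digits: (1, 4, 7).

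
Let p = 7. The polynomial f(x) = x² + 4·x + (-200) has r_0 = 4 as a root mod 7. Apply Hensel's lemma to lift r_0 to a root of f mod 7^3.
r_2 = 116 (mod 343)

Hensel: r_{i+1} = r_i − f(r_i)·(f′(r_i))^{-1} mod 7^{i+2}, f′(x) = 2x + 4. Iterate:
  r_0 = 4 (mod 7)
  r_1 = 18 (mod 49)
  r_2 = 116 (mod 343)
Final: r = 116 satisfies f(r) ≡ 0 mod 7^3.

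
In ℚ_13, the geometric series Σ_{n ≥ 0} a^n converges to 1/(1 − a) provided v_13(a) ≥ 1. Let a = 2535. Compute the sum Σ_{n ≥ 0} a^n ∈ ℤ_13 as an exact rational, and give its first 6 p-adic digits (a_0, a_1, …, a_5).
Σ a^n = 1/(1 − a) = -1/2534;  first 6 digits = (1, 0, 2, 1, 4, 4)

v_13(a) = 2 ≥ 1, so the series converges in ℤ_13 to 1/(1 − a) = 1/(1 − 2535) = -1/2534. Expand this rational in ℤ_13: compute digits iteratively via d_i = x_i mod 13, x_{i+1} = (x_i − d_i)/13. The first 6 digits are (1, 0, 2, 1, 4, 4).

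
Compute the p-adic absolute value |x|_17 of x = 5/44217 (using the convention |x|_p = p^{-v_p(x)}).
|5/44217|_17 = 4913

Step 1 — compute v_17(x) by factoring powers of 17 out of the numerator and denominator: v_17(5/44217) = -3. Step 2 — apply |x|_p = p^{-v_p(x)} = 17^{3} = 4913.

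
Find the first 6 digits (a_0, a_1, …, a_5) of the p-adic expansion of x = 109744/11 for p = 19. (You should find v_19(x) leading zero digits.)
(a_0, …, a_5) = (0, 0, 0, 17, 13, 1)

v_19(109744/11) = 3, so a_0 = ... = a_2 = 0. Factor out: x = 19^3 · u with u = 16/11 a unit in ℤ_19. Expand u iteratively via a_{v+i} = u_i mod 19, u_{i+1} = (u_i − a_{v+i})/19:
  u_0 = 16/11;  a_3 = 17;  u_1 = (u_0 − 17)/19 = -9/11
  u_1 = -9/11;  a_4 = 13;  u_2 = (u_1 − 13)/19 = -8/11
  u_2 = -8/11;  a_5 = 1;  u_3 = (u_2 − 1)/19 = -1/11
Digits: (0, 0, 0, 17, 13, 1).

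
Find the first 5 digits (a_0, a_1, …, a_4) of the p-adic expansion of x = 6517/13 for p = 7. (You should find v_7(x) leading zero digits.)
(a_0, …, a_4) = (0, 0, 0, 2, 1)

v_7(6517/13) = 3, so a_0 = ... = a_2 = 0. Factor out: x = 7^3 · u with u = 19/13 a unit in ℤ_7. Expand u iteratively via a_{v+i} = u_i mod 7, u_{i+1} = (u_i − a_{v+i})/7:
  u_0 = 19/13;  a_3 = 2;  u_1 = (u_0 − 2)/7 = -1/13
  u_1 = -1/13;  a_4 = 1;  u_2 = (u_1 − 1)/7 = -2/13
Digits: (0, 0, 0, 2, 1).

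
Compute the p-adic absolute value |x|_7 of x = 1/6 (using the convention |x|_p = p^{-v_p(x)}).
|1/6|_7 = 1

Step 1 — compute v_7(x) by factoring powers of 7 out of the numerator and denominator: v_7(1/6) = 0. Step 2 — apply |x|_p = p^{-v_p(x)} = 7^{0} = 1.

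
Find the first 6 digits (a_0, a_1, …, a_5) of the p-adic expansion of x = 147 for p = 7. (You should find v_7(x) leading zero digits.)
(a_0, …, a_5) = (0, 0, 3, 0, 0, 0)

v_7(147) = 2, so a_0 = ... = a_1 = 0. Factor out: x = 7^2 · u with u = 3 a unit in ℤ_7. Expand u iteratively via a_{v+i} = u_i mod 7, u_{i+1} = (u_i − a_{v+i})/7:
  u_0 = 3;  a_2 = 3;  u_1 = (u_0 − 3)/7 = 0
  u_1 = 0;  a_3 = 0;  u_2 = (u_1 − 0)/7 = 0
  u_2 = 0;  a_4 = 0;  u_3 = (u_2 − 0)/7 = 0
  u_3 = 0;  a_5 = 0;  u_4 = (u_3 − 0)/7 = 0
Digits: (0, 0, 3, 0, 0, 0).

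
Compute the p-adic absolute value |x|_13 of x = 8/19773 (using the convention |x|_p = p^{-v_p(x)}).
|8/19773|_13 = 2197

Step 1 — compute v_13(x) by factoring powers of 13 out of the numerator and denominator: v_13(8/19773) = -3. Step 2 — apply |x|_p = p^{-v_p(x)} = 13^{3} = 2197.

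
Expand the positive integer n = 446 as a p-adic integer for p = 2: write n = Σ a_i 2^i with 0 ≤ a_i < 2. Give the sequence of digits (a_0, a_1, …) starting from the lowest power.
(a_0, a_1, …) = (0, 1, 1, 1, 1, 1, 0, 1, 1)

Repeated division by 2 gives the digits low-to-high: 446 = 1·2^1 + 1·2^2 + 1·2^3 + 1·2^4 + 1·2^5 + 1·2^7 + 1·2^8. Digit sequence: (0, 1, 1, 1, 1, 1, 0, 1, 1).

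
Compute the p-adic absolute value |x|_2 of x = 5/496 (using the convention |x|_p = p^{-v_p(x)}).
|5/496|_2 = 16

Step 1 — compute v_2(x) by factoring powers of 2 out of the numerator and denominator: v_2(5/496) = -4. Step 2 — apply |x|_p = p^{-v_p(x)} = 2^{4} = 16.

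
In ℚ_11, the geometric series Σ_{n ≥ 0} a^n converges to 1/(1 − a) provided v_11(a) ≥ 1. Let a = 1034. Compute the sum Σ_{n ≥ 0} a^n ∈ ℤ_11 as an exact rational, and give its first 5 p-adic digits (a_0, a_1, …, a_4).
Σ a^n = 1/(1 − a) = -1/1033;  first 5 digits = (1, 6, 0, 8, 8)

v_11(a) = 1 ≥ 1, so the series converges in ℤ_11 to 1/(1 − a) = 1/(1 − 1034) = -1/1033. Expand this rational in ℤ_11: compute digits iteratively via d_i = x_i mod 11, x_{i+1} = (x_i − d_i)/11. The first 5 digits are (1, 6, 0, 8, 8).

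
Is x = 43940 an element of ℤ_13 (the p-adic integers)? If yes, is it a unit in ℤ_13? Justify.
x ∈ ℤ_13 but not a unit; v_13(x) = 3 > 0

ℤ_13 = {x ∈ ℚ_13 : v_13(x) ≥ 0} and ℤ_13^× = {x ∈ ℤ_13 : v_13(x) = 0}. Here v_13(43940) = v_13(num) − v_13(den) = 3; compare against these criteria.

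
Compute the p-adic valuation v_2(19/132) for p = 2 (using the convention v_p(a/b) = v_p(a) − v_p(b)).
v_2(19/132) = -2

Factor powers of 2 from the numerator and denominator of the reduced fraction: 19 = 2^0 · 19 and 132 = 2^2 · 33. Apply v_p(a/b) = v_p(a) − v_p(b): v_2(19/132) = 0 − 2 = -2.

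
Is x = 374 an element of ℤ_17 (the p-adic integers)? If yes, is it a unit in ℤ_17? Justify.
x ∈ ℤ_17 but not a unit; v_17(x) = 1 > 0

ℤ_17 = {x ∈ ℚ_17 : v_17(x) ≥ 0} and ℤ_17^× = {x ∈ ℤ_17 : v_17(x) = 0}. Here v_17(374) = v_17(num) − v_17(den) = 1; compare against these criteria.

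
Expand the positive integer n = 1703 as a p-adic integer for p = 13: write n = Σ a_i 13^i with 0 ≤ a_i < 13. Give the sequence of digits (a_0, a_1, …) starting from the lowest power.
(a_0, a_1, …) = (0, 1, 10)

Repeated division by 13 gives the digits low-to-high: 1703 = 1·13^1 + 10·13^2. Digit sequence: (0, 1, 10).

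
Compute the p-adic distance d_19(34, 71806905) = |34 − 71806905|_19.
d_19(34, 71806905) = 1/2476099

Step 1 — x − y = 34 − 71806905 = -71806871. Step 2 — v_19(-71806871) = 5 (factor: -71806871 = −(19^5 · 29); the sign does not affect v_p). Step 3 — |x − y|_19 = 19^{-5} = 1/2476099.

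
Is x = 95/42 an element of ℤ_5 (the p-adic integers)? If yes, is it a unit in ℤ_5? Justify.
x ∈ ℤ_5 but not a unit; v_5(x) = 1 > 0

ℤ_5 = {x ∈ ℚ_5 : v_5(x) ≥ 0} and ℤ_5^× = {x ∈ ℤ_5 : v_5(x) = 0}. Here v_5(95/42) = v_5(num) − v_5(den) = 1; compare against these criteria.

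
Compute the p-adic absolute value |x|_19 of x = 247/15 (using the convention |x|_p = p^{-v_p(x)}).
|247/15|_19 = 1/19

Step 1 — compute v_19(x) by factoring powers of 19 out of the numerator and denominator: v_19(247/15) = 1. Step 2 — apply |x|_p = p^{-v_p(x)} = 19^{-1} = 1/19.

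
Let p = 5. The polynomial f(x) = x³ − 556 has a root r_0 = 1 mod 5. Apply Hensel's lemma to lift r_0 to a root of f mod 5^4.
r_3 = 336 (mod 625)

Hensel: r_{i+1} = r_i − f(r_i)/f′(r_i) mod 5^{i+2}, where f′(x) = 3x². Iterate:
  r_0 = 1 (mod 5)
  r_1 = 11 (mod 25)
  r_2 = 86 (mod 125)
  r_3 = 336 (mod 625)
Final: r = 336 with f(r) ≡ 0 mod 5^4.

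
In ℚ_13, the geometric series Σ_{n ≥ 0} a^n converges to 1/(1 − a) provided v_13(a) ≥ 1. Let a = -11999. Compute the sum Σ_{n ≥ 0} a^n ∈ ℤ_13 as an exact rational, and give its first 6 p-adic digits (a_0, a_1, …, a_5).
Σ a^n = 1/(1 − a) = 1/12000;  first 6 digits = (1, 0, 7, 7, 9, 10)

v_13(a) = 2 ≥ 1, so the series converges in ℤ_13 to 1/(1 − a) = 1/(1 − (-11999)) = 1/12000. Expand this rational in ℤ_13: compute digits iteratively via d_i = x_i mod 13, x_{i+1} = (x_i − d_i)/13. The first 6 digits are (1, 0, 7, 7, 9, 10).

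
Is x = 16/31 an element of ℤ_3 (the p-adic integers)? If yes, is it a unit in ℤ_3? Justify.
x ∈ ℤ_3^× (unit); v_3(x) = 0

ℤ_3 = {x ∈ ℚ_3 : v_3(x) ≥ 0} and ℤ_3^× = {x ∈ ℤ_3 : v_3(x) = 0}. Here v_3(16/31) = v_3(num) − v_3(den) = 0; compare against these criteria.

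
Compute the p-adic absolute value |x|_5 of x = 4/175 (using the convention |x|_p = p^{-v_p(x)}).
|4/175|_5 = 25

Step 1 — compute v_5(x) by factoring powers of 5 out of the numerator and denominator: v_5(4/175) = -2. Step 2 — apply |x|_p = p^{-v_p(x)} = 5^{2} = 25.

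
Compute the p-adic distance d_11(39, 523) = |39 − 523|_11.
d_11(39, 523) = 1/121

Step 1 — x − y = 39 − 523 = -484. Step 2 — v_11(-484) = 2 (factor: -484 = −(11^2 · 4); the sign does not affect v_p). Step 3 — |x − y|_11 = 11^{-2} = 1/121.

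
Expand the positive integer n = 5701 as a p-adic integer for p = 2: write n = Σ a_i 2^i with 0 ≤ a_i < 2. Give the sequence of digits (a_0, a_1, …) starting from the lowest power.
(a_0, a_1, …) = (1, 0, 1, 0, 0, 0, 1, 0, 0, 1, 1, 0, 1)

Repeated division by 2 gives the digits low-to-high: 5701 = 1 + 1·2^2 + 1·2^6 + 1·2^9 + 1·2^10 + 1·2^12. Digit sequence: (1, 0, 1, 0, 0, 0, 1, 0, 0, 1, 1, 0, 1).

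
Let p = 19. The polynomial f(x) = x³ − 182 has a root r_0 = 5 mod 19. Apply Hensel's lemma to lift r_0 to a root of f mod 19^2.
r_1 = 309 (mod 361)

Hensel: r_{i+1} = r_i − f(r_i)/f′(r_i) mod 19^{i+2}, where f′(x) = 3x². Iterate:
  r_0 = 5 (mod 19)
  r_1 = 309 (mod 361)
Final: r = 309 with f(r) ≡ 0 mod 19^2.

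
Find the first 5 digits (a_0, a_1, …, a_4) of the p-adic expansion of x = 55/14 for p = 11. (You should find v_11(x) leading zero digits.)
(a_0, …, a_4) = (0, 9, 0, 7, 8)

v_11(55/14) = 1, so a_0 = ... = a_0 = 0. Factor out: x = 11^1 · u with u = 5/14 a unit in ℤ_11. Expand u iteratively via a_{v+i} = u_i mod 11, u_{i+1} = (u_i − a_{v+i})/11:
  u_0 = 5/14;  a_1 = 9;  u_1 = (u_0 − 9)/11 = -11/14
  u_1 = -11/14;  a_2 = 0;  u_2 = (u_1 − 0)/11 = -1/14
  u_2 = -1/14;  a_3 = 7;  u_3 = (u_2 − 7)/11 = -9/14
  u_3 = -9/14;  a_4 = 8;  u_4 = (u_3 − 8)/11 = -11/14
Digits: (0, 9, 0, 7, 8).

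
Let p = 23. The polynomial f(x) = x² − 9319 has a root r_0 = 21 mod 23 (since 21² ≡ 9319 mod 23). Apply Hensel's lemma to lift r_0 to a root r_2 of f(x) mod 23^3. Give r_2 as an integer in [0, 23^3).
r_2 = 9175 (mod 12167)

Hensel's recurrence: r_{i+1} = r_i − f(r_i)·(f′(r_i))^{-1} mod 23^{i+2}, with f′(x) = 2x. Iterate:
  r_0 = 21 (mod 23)
  r_1 = 182 (mod 529)
  r_2 = 9175 (mod 12167)
Final: r_2 = 9175, and one checks f(r_2) ≡ 0 mod 23^3.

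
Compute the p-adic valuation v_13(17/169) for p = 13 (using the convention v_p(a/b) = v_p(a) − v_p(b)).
v_13(17/169) = -2

Factor powers of 13 from the numerator and denominator of the reduced fraction: 17 = 13^0 · 17 and 169 = 13^2 · 1. Apply v_p(a/b) = v_p(a) − v_p(b): v_13(17/169) = 0 − 2 = -2.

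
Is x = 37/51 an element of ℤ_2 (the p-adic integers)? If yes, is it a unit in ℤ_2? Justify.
x ∈ ℤ_2^× (unit); v_2(x) = 0

ℤ_2 = {x ∈ ℚ_2 : v_2(x) ≥ 0} and ℤ_2^× = {x ∈ ℤ_2 : v_2(x) = 0}. Here v_2(37/51) = v_2(num) − v_2(den) = 0; compare against these criteria.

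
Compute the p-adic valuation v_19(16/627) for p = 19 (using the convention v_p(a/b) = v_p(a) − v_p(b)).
v_19(16/627) = -1

Factor powers of 19 from the numerator and denominator of the reduced fraction: 16 = 19^0 · 16 and 627 = 19^1 · 33. Apply v_p(a/b) = v_p(a) − v_p(b): v_19(16/627) = 0 − 1 = -1.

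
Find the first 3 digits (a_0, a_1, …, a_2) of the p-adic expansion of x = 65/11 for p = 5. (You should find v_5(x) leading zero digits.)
(a_0, …, a_2) = (0, 3, 1)

v_5(65/11) = 1, so a_0 = ... = a_0 = 0. Factor out: x = 5^1 · u with u = 13/11 a unit in ℤ_5. Expand u iteratively via a_{v+i} = u_i mod 5, u_{i+1} = (u_i − a_{v+i})/5:
  u_0 = 13/11;  a_1 = 3;  u_1 = (u_0 − 3)/5 = -4/11
  u_1 = -4/11;  a_2 = 1;  u_2 = (u_1 − 1)/5 = -3/11
Digits: (0, 3, 1).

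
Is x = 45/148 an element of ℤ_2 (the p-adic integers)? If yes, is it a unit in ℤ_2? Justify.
x ∉ ℤ_2 (v_2(x) = -2 < 0)

ℤ_2 = {x ∈ ℚ_2 : v_2(x) ≥ 0} and ℤ_2^× = {x ∈ ℤ_2 : v_2(x) = 0}. Here v_2(45/148) = v_2(num) − v_2(den) = -2; compare against these criteria.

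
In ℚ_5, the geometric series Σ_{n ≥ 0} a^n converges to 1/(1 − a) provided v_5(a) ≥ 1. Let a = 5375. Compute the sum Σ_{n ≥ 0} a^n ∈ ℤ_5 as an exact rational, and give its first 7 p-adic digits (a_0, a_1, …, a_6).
Σ a^n = 1/(1 − a) = -1/5374;  first 7 digits = (1, 0, 0, 3, 3, 1, 4)

v_5(a) = 3 ≥ 1, so the series converges in ℤ_5 to 1/(1 − a) = 1/(1 − 5375) = -1/5374. Expand this rational in ℤ_5: compute digits iteratively via d_i = x_i mod 5, x_{i+1} = (x_i − d_i)/5. The first 7 digits are (1, 0, 0, 3, 3, 1, 4).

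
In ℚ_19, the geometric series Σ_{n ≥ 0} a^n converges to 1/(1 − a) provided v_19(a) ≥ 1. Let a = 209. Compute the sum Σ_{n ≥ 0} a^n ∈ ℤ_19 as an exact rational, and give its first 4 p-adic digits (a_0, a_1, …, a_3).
Σ a^n = 1/(1 − a) = -1/208;  first 4 digits = (1, 11, 7, 7)

v_19(a) = 1 ≥ 1, so the series converges in ℤ_19 to 1/(1 − a) = 1/(1 − 209) = -1/208. Expand this rational in ℤ_19: compute digits iteratively via d_i = x_i mod 19, x_{i+1} = (x_i − d_i)/19. The first 4 digits are (1, 11, 7, 7).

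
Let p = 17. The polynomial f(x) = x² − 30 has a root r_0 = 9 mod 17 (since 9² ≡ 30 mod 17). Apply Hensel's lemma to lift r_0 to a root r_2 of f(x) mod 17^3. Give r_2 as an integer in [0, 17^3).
r_2 = 3137 (mod 4913)

Hensel's recurrence: r_{i+1} = r_i − f(r_i)·(f′(r_i))^{-1} mod 17^{i+2}, with f′(x) = 2x. Iterate:
  r_0 = 9 (mod 17)
  r_1 = 247 (mod 289)
  r_2 = 3137 (mod 4913)
Final: r_2 = 3137, and one checks f(r_2) ≡ 0 mod 17^3.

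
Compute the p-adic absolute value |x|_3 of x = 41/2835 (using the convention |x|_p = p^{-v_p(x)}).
|41/2835|_3 = 81

Step 1 — compute v_3(x) by factoring powers of 3 out of the numerator and denominator: v_3(41/2835) = -4. Step 2 — apply |x|_p = p^{-v_p(x)} = 3^{4} = 81.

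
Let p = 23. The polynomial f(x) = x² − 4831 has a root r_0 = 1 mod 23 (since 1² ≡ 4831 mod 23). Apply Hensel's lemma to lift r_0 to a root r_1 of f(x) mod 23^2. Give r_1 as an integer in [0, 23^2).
r_1 = 300 (mod 529)

Hensel's recurrence: r_{i+1} = r_i − f(r_i)·(f′(r_i))^{-1} mod 23^{i+2}, with f′(x) = 2x. Iterate:
  r_0 = 1 (mod 23)
  r_1 = 300 (mod 529)
Final: r_1 = 300, and one checks f(r_1) ≡ 0 mod 23^2.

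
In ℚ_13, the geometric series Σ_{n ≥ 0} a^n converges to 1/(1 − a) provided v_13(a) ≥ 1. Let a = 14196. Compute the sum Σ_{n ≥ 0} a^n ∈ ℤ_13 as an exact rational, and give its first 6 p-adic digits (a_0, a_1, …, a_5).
Σ a^n = 1/(1 − a) = -1/14195;  first 6 digits = (1, 0, 6, 6, 10, 9)

v_13(a) = 2 ≥ 1, so the series converges in ℤ_13 to 1/(1 − a) = 1/(1 − 14196) = -1/14195. Expand this rational in ℤ_13: compute digits iteratively via d_i = x_i mod 13, x_{i+1} = (x_i − d_i)/13. The first 6 digits are (1, 0, 6, 6, 10, 9).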